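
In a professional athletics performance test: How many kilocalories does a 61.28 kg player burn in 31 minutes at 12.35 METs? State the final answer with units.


kcal = MET * mass * time_hr
Convert time: 31 min = 0.5167 hr
kcal = 12.35 * 61.28 * 0.5167
kcal = 391.0175 kcal

391.0175 kcal


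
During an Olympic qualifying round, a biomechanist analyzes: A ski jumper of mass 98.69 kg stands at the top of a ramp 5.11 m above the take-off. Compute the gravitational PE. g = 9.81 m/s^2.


PE = m * g * h
PE = 98.69 * 9.81 * 5.11
PE = 968.1489 * 5.11 = 4947.2409 J

4947.2409 J


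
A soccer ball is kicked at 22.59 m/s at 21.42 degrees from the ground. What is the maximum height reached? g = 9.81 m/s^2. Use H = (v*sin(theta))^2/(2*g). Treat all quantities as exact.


H = (v*sin(theta))^2 / (2*g)
vy = v*sin(theta) = 22.59 * sin(21.42 deg) = 8.2499 m/s
H = vy^2 / (2*g) = 68.061 / (2*9.81)
H = 68.061 / 19.62 = 3.469 m

3.469 m


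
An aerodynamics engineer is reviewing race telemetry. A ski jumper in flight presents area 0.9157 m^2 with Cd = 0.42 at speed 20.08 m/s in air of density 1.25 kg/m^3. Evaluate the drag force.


Fd = 0.5 * Cd * rho * A * v^2
Fd = 0.5 * 0.42 * 1.25 * 0.9157 * 20.08^2
v^2 = 403.2064
Fd = 0.5 * 0.42 * 1.25 * 0.9157 * 403.2064 = 96.9192 N

96.9192 N


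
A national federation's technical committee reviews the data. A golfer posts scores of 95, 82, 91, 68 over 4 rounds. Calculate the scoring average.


Average = sum / n
Sum = 336
Average = 336 / 4 = 84

84


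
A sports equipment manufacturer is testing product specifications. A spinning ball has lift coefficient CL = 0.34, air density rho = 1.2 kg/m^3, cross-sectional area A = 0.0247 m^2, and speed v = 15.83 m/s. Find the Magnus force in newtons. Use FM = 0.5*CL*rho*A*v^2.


FM = 0.5 * CL * rho * A * v^2
FM = 0.5 * 0.34 * 1.2 * 0.0247 * 15.83^2
v^2 = 250.5889
FM = 0.5 * 0.34 * 1.2 * 0.0247 * 250.5889 = 1.2627 N

1.2627 N


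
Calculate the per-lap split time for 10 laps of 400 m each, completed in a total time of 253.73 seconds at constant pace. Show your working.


Split time = total_time / n_laps = 253.73 / 10
Split time = 25.373 s per lap

25.373 s


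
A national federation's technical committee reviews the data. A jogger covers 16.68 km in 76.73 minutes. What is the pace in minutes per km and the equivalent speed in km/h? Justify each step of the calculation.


Pace = time / distance = 76.73 min / 16.68 km = 4.6001 min/km
Speed = distance / time_in_hours = 16.68 / 1.2788 hr
Speed = 13.0431 km/h

4.6001 min/km, 13.0431 km/h


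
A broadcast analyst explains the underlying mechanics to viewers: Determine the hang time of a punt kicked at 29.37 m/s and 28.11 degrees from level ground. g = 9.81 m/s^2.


T = 2*v*sin(theta)/g
sin(theta) = sin(28.11 deg) = 0.4712
T = 2*29.37*0.4712 / 9.81
T = 27.6763 / 9.81 = 2.8212 s

2.8212 s


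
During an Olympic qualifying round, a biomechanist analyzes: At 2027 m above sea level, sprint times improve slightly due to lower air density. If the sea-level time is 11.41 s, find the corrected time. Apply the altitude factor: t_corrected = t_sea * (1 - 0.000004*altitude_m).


Correction factor = 1 - 0.000004 * 2027 = 0.991892
t_corrected = t_sea * factor = 11.41 * 0.991892
t_corrected = 11.3175 s

11.3175 s


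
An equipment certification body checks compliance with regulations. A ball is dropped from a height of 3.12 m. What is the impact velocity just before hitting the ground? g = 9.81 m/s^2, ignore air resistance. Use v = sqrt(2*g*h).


v = sqrt(2 * g * h)
v = sqrt(2 * 9.81 * 3.12)
v = sqrt(61.2144) = 7.824 m/s

7.824 m/s


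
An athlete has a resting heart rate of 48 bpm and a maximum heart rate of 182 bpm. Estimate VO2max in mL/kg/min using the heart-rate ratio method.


VO2max = 15.3 * HRmax / HRrest
VO2max = 15.3 * 182 / 48
VO2max = 2784.6 / 48 = 58.0125 mL/kg/min

58.0125 mL/kg/min


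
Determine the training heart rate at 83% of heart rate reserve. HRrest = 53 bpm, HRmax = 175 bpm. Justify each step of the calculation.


Target = HRrest + pct*(HRmax - HRrest)
Heart rate reserve = HRmax - HRrest = 175 - 53 = 122 bpm
Fraction = 83% = 0.83
Target = 53 + 0.83 * 122
Target = 53 + 101.26 = 154.26 bpm

154.26 bpm


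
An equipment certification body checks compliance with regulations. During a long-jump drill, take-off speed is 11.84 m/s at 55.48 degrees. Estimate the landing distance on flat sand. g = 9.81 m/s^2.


R = v^2 * sin(2*theta) / g
Convert angle to radians: theta = 55.48 deg = 0.9683 rad
sin(2*theta) = sin(1.9366) = 0.9338
R = 11.84^2 * 0.9338 / 9.81
R = 140.1856 * 0.9338 / 9.81 = 13.3445 m

13.3445 m


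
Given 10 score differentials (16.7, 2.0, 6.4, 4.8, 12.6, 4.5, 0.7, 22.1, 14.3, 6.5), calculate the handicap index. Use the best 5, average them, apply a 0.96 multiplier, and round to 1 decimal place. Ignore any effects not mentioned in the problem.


All differentials: 16.7, 2.0, 6.4, 4.8, 12.6, 4.5, 0.7, 22.1, 14.3, 6.5
Sorted: 0.7, 2.0, 4.5, 4.8, 6.4, 6.5, 12.6, 14.3, 16.7, 22.1
Best 5: 0.7, 2.0, 4.5, 4.8, 6.4
Average of best = 18.4 / 5 = 3.68
Raw index = 3.68 * 0.96 = 3.5328
Handicap index = round(3.5328, 1) = 3.5

3.5


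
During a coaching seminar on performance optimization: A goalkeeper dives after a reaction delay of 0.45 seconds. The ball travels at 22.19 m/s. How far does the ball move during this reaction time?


d = v * t
d = 22.19 * 0.45
d = 9.9855 m

9.9855 m


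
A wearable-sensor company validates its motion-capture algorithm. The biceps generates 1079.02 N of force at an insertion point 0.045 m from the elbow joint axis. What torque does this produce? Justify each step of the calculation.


tau = F * d
tau = 1079.02 * 0.045
tau = 48.5559 N*m

48.5559 N*m


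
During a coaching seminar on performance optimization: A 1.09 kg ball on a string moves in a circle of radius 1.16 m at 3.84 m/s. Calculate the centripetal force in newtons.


Fc = m * v^2 / r
v^2 = 3.84^2 = 14.7456
Fc = 1.09 * 14.7456 / 1.16
Fc = 16.0727 / 1.16 = 13.8558 N

13.8558 N


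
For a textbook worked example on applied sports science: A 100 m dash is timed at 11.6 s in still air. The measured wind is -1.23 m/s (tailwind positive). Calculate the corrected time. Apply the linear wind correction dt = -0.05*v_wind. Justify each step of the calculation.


dt = -0.05 * v_wind = -0.05 * -1.23 = 0.0615 s
t_corrected = t_still + dt = 11.6 + (0.0615)
t_corrected = 11.6615 s

11.6615 s


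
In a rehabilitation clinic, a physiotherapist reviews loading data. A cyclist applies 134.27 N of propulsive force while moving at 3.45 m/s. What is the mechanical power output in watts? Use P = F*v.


P = F * v
P = 134.27 * 3.45
P = 463.2315 W

463.2315 W


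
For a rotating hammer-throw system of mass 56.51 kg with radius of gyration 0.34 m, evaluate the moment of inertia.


I = m * k^2
I = 56.51 * 0.34^2
I = 56.51 * 0.1156 = 6.5326 kg*m^2

6.5326 kg*m^2


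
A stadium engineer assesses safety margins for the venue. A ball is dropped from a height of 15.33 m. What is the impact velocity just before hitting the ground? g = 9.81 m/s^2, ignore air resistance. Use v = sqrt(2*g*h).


v = sqrt(2 * g * h)
v = sqrt(2 * 9.81 * 15.33)
v = sqrt(300.7746) = 17.3429 m/s

17.3429 m/s


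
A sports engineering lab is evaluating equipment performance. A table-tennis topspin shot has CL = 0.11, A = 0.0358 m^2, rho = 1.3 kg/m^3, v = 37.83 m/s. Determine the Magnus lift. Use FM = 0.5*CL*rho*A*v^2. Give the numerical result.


FM = 0.5 * CL * rho * A * v^2
FM = 0.5 * 0.11 * 1.3 * 0.0358 * 37.83^2
v^2 = 1431.1089
FM = 0.5 * 0.11 * 1.3 * 0.0358 * 1431.1089 = 3.6632 N

3.6632 N


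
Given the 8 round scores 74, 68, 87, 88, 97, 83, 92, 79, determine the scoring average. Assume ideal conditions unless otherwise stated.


Average = sum / n
Sum = 668
Average = 668 / 8 = 83.5

83.5


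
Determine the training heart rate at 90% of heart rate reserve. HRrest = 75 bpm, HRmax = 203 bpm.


Target = HRrest + pct*(HRmax - HRrest)
Heart rate reserve = HRmax - HRrest = 203 - 75 = 128 bpm
Fraction = 90% = 0.9
Target = 75 + 0.9 * 128
Target = 75 + 115.2 = 190.2 bpm

190.2 bpm


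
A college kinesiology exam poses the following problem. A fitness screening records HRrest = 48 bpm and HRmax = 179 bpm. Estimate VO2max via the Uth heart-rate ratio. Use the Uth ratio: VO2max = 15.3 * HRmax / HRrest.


VO2max = 15.3 * HRmax / HRrest
VO2max = 15.3 * 179 / 48
VO2max = 2738.7 / 48 = 57.0563 mL/kg/min

57.0563 mL/kg/min


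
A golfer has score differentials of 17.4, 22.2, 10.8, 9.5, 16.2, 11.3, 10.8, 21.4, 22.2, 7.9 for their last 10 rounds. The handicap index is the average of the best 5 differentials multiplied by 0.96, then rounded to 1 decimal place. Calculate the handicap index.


All differentials: 17.4, 22.2, 10.8, 9.5, 16.2, 11.3, 10.8, 21.4, 22.2, 7.9
Sorted: 7.9, 9.5, 10.8, 10.8, 11.3, 16.2, 17.4, 21.4, 22.2, 22.2
Best 5: 7.9, 9.5, 10.8, 10.8, 11.3
Average of best = 50.3 / 5 = 10.06
Raw index = 10.06 * 0.96 = 9.6576
Handicap index = round(9.6576, 1) = 9.7

9.7


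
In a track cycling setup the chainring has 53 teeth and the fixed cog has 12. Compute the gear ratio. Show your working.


GR = front_teeth / rear_teeth
GR = 53 / 12
GR = 4.4167

4.4167


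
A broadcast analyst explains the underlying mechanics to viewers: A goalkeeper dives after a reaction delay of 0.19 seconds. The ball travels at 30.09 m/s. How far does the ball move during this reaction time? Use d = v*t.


d = v * t
d = 30.09 * 0.19
d = 5.7171 m

5.7171 m


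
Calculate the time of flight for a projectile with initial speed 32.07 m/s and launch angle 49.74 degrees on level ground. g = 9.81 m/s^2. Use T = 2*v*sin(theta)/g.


T = 2*v*sin(theta)/g
sin(theta) = sin(49.74 deg) = 0.7631
T = 2*32.07*0.7631 / 9.81
T = 48.9465 / 9.81 = 4.9894 s

4.9894 s


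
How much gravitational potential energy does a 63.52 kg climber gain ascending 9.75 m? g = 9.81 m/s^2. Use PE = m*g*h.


PE = m * g * h
PE = 63.52 * 9.81 * 9.75
PE = 623.1312 * 9.75 = 6075.5292 J

6075.5292 J


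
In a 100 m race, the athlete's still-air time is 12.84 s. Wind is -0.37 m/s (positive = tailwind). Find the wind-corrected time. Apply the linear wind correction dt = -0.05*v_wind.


dt = -0.05 * v_wind = -0.05 * -0.37 = 0.0185 s
t_corrected = t_still + dt = 12.84 + (0.0185)
t_corrected = 12.8585 s

12.8585 s


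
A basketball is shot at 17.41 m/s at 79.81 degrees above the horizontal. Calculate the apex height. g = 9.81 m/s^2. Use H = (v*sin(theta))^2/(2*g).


H = (v*sin(theta))^2 / (2*g)
vy = v*sin(theta) = 17.41 * sin(79.81 deg) = 17.1354 m/s
H = vy^2 / (2*g) = 293.6214 / (2*9.81)
H = 293.6214 / 19.62 = 14.9654 m

14.9654 m


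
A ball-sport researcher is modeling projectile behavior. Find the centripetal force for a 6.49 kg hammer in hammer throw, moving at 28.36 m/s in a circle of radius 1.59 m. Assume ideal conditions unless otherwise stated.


Fc = m * v^2 / r
v^2 = 28.36^2 = 804.2896
Fc = 6.49 * 804.2896 / 1.59
Fc = 5219.8395 / 1.59 = 3282.9179 N

3282.9179 N


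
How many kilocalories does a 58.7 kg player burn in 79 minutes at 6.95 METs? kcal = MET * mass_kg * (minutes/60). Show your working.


kcal = MET * mass * time_hr
Convert time: 79 min = 1.3167 hr
kcal = 6.95 * 58.7 * 1.3167
kcal = 537.1539 kcal

537.1539 kcal


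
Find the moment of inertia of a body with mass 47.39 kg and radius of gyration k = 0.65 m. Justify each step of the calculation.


I = m * k^2
I = 47.39 * 0.65^2
I = 47.39 * 0.4225 = 20.0223 kg*m^2

20.0223 kg*m^2


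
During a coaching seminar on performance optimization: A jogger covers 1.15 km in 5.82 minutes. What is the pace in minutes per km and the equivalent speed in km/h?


Pace = time / distance = 5.82 min / 1.15 km = 5.0609 min/km
Speed = distance / time_in_hours = 1.15 / 0.097 hr
Speed = 11.8557 km/h

5.0609 min/km, 11.8557 km/h


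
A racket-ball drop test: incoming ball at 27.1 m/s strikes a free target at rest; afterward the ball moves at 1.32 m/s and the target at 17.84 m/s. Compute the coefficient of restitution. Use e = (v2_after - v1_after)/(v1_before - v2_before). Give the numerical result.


e = (v2_after - v1_after) / (v1_before - v2_before)
Numerator = 17.84 - 1.32 = 16.52
Denominator = 27.1 - 0 = 27.1
e = 16.52 / 27.1 = 0.6096

0.6096


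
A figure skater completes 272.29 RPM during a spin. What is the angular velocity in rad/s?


omega = RPM * 2 * pi / 60
omega = 272.29 * 2 * 3.14159 / 60
omega = 1710.8485 / 60 = 28.5141 rad/s

28.5141 rad/s


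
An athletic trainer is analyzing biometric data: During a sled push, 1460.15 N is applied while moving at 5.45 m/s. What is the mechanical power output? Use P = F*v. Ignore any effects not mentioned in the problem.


P = F * v
P = 1460.15 * 5.45
P = 7957.8175 W

7957.8175 W


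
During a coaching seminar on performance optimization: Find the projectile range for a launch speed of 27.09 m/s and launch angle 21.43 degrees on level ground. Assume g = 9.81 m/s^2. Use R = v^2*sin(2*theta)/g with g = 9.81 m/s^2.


R = v^2 * sin(2*theta) / g
Convert angle to radians: theta = 21.43 deg = 0.374 rad
sin(2*theta) = sin(0.748) = 0.6802
R = 27.09^2 * 0.6802 / 9.81
R = 733.8681 * 0.6802 / 9.81 = 50.8852 m

50.8852 m


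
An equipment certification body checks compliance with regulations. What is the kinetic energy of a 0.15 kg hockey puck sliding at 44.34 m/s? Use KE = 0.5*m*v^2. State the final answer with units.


KE = 0.5 * m * v^2
KE = 0.5 * 0.15 * 44.34^2
KE = 0.5 * 0.15 * 1966.0356 = 147.4527 J

147.4527 J


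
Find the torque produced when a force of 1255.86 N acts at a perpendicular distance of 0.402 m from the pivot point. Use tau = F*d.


tau = F * d
tau = 1255.86 * 0.402
tau = 504.8557 N*m

504.8557 N*m


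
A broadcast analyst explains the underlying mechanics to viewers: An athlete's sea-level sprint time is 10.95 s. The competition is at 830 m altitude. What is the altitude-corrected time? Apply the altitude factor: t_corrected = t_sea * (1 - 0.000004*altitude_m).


Correction factor = 1 - 0.000004 * 830 = 0.99668
t_corrected = t_sea * factor = 10.95 * 0.99668
t_corrected = 10.9136 s

10.9136 s


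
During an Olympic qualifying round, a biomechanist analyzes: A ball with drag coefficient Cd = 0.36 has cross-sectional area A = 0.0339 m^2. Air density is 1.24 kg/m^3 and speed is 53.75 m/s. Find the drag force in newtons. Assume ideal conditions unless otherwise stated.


Fd = 0.5 * Cd * rho * A * v^2
Fd = 0.5 * 0.36 * 1.24 * 0.0339 * 53.75^2
v^2 = 2889.0625
Fd = 0.5 * 0.36 * 1.24 * 0.0339 * 2889.0625 = 21.86 N

21.86 N


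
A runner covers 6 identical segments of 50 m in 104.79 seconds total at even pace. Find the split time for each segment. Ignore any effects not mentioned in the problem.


Split time = total_time / n_laps = 104.79 / 6
Split time = 17.465 s per lap

17.465 s


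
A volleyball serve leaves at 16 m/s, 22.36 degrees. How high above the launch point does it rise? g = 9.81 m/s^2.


H = (v*sin(theta))^2 / (2*g)
vy = v*sin(theta) = 16 * sin(22.36 deg) = 6.0868 m/s
H = vy^2 / (2*g) = 37.0491 / (2*9.81)
H = 37.0491 / 19.62 = 1.8883 m

1.8883 m


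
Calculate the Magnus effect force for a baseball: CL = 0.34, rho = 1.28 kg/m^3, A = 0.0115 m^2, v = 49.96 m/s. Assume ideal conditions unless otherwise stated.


FM = 0.5 * CL * rho * A * v^2
FM = 0.5 * 0.34 * 1.28 * 0.0115 * 49.96^2
v^2 = 2496.0016
FM = 0.5 * 0.34 * 1.28 * 0.0115 * 2496.0016 = 6.246 N

6.246 N


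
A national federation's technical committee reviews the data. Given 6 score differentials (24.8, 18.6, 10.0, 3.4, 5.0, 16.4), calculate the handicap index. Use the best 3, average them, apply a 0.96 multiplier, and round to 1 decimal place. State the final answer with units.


All differentials: 24.8, 18.6, 10.0, 3.4, 5.0, 16.4
Sorted: 3.4, 5.0, 10.0, 16.4, 18.6, 24.8
Best 3: 3.4, 5.0, 10.0
Average of best = 18.4 / 3 = 6.1333
Raw index = 6.1333 * 0.96 = 5.888
Handicap index = round(5.888, 1) = 5.9

5.9


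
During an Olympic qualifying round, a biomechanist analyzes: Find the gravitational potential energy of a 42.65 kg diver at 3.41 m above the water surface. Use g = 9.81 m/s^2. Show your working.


PE = m * g * h
PE = 42.65 * 9.81 * 3.41
PE = 418.3965 * 3.41 = 1426.7321 J

1426.7321 J


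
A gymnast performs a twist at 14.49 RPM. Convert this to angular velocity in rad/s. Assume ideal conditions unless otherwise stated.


omega = RPM * 2 * pi / 60
omega = 14.49 * 2 * 3.14159 / 60
omega = 91.0434 / 60 = 1.5174 rad/s

1.5174 rad/s


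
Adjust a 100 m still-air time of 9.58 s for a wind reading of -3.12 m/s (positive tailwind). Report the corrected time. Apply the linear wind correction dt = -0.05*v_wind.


dt = -0.05 * v_wind = -0.05 * -3.12 = 0.156 s
t_corrected = t_still + dt = 9.58 + (0.156)
t_corrected = 9.736 s

9.736 s


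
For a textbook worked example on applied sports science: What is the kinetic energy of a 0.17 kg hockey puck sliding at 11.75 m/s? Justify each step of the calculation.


KE = 0.5 * m * v^2
KE = 0.5 * 0.17 * 11.75^2
KE = 0.5 * 0.17 * 138.0625 = 11.7353 J

11.7353 J


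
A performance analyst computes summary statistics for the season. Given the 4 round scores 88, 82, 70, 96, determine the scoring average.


Average = sum / n
Sum = 336
Average = 336 / 4 = 84

84


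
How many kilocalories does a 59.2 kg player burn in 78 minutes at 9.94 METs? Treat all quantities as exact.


kcal = MET * mass * time_hr
Convert time: 78 min = 1.3 hr
kcal = 9.94 * 59.2 * 1.3
kcal = 764.9824 kcal

764.9824 kcal


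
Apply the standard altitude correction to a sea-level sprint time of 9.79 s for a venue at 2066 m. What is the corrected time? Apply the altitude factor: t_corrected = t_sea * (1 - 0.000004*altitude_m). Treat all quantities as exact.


Correction factor = 1 - 0.000004 * 2066 = 0.991736
t_corrected = t_sea * factor = 9.79 * 0.991736
t_corrected = 9.7091 s

9.7091 s


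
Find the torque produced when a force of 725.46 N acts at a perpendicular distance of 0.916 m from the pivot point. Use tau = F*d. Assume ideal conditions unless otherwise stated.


tau = F * d
tau = 725.46 * 0.916
tau = 664.5214 N*m

664.5214 N*m


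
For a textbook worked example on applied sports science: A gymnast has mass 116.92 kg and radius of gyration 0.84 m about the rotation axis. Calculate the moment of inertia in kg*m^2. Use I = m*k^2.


I = m * k^2
I = 116.92 * 0.84^2
I = 116.92 * 0.7056 = 82.4988 kg*m^2

82.4988 kg*m^2


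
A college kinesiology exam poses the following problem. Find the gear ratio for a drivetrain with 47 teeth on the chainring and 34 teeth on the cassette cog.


GR = front_teeth / rear_teeth
GR = 47 / 34
GR = 1.3824

1.3824


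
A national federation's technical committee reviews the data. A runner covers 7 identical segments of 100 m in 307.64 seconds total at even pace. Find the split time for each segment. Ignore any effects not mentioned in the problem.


Split time = total_time / n_laps = 307.64 / 7
Split time = 43.9486 s per lap

43.9486 s


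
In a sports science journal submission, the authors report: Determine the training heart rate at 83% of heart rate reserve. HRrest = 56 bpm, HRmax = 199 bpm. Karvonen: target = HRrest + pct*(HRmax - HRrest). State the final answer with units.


Target = HRrest + pct*(HRmax - HRrest)
Heart rate reserve = HRmax - HRrest = 199 - 56 = 143 bpm
Fraction = 83% = 0.83
Target = 56 + 0.83 * 143
Target = 56 + 118.69 = 174.69 bpm

174.69 bpm


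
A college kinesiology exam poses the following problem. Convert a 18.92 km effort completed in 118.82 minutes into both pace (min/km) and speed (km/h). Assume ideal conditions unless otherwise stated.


Pace = time / distance = 118.82 min / 18.92 km = 6.2801 min/km
Speed = distance / time_in_hours = 18.92 / 1.9803 hr
Speed = 9.5539 km/h

6.2801 min/km, 9.5539 km/h


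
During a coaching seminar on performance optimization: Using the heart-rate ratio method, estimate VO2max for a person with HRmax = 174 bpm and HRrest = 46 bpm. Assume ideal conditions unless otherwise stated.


VO2max = 15.3 * HRmax / HRrest
VO2max = 15.3 * 174 / 46
VO2max = 2662.2 / 46 = 57.8739 mL/kg/min

57.8739 mL/kg/min


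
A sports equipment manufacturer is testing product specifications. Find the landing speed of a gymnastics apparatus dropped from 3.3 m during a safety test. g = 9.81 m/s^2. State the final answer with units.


v = sqrt(2 * g * h)
v = sqrt(2 * 9.81 * 3.3)
v = sqrt(64.746) = 8.0465 m/s

8.0465 m/s


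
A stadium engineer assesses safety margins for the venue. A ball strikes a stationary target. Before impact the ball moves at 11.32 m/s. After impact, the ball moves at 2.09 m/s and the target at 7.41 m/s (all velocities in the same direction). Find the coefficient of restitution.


e = (v2_after - v1_after) / (v1_before - v2_before)
Numerator = 7.41 - 2.09 = 5.32
Denominator = 11.32 - 0 = 11.32
e = 5.32 / 11.32 = 0.47

0.47


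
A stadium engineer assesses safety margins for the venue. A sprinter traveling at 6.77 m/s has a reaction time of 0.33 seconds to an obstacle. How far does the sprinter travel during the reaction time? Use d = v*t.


d = v * t
d = 6.77 * 0.33
d = 2.2341 m

2.2341 m


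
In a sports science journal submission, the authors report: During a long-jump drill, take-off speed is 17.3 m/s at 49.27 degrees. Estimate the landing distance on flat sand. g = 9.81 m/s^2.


R = v^2 * sin(2*theta) / g
Convert angle to radians: theta = 49.27 deg = 0.8599 rad
sin(2*theta) = sin(1.7198) = 0.9889
R = 17.3^2 * 0.9889 / 9.81
R = 299.29 * 0.9889 / 9.81 = 30.1704 m

30.1704 m


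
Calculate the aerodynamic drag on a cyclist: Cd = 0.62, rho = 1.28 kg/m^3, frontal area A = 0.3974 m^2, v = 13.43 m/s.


Fd = 0.5 * Cd * rho * A * v^2
Fd = 0.5 * 0.62 * 1.28 * 0.3974 * 13.43^2
v^2 = 180.3649
Fd = 0.5 * 0.62 * 1.28 * 0.3974 * 180.3649 = 28.4414 N

28.4414 N


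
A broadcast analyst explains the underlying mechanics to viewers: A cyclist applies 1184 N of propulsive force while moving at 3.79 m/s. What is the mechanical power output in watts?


P = F * v
P = 1184 * 3.79
P = 4487.36 W

4487.36 W


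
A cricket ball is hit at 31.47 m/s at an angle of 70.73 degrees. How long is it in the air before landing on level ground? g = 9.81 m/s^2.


T = 2*v*sin(theta)/g
sin(theta) = sin(70.73 deg) = 0.944
T = 2*31.47*0.944 / 9.81
T = 59.4137 / 9.81 = 6.0564 s

6.0564 s


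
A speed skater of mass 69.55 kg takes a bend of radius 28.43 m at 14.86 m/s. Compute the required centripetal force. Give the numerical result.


Fc = m * v^2 / r
v^2 = 14.86^2 = 220.8196
Fc = 69.55 * 220.8196 / 28.43
Fc = 15358.0032 / 28.43 = 540.2041 N

540.2041 N


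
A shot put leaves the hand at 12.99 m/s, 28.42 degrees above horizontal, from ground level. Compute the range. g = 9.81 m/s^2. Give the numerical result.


R = v^2 * sin(2*theta) / g
Convert angle to radians: theta = 28.42 deg = 0.496 rad
sin(2*theta) = sin(0.992) = 0.8371
R = 12.99^2 * 0.8371 / 9.81
R = 168.7401 * 0.8371 / 9.81 = 14.3996 m

14.3996 m


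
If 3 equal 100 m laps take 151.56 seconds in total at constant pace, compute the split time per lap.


Split time = total_time / n_laps = 151.56 / 3
Split time = 50.52 s per lap

50.52 s


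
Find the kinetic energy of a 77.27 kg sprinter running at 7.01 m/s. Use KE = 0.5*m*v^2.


KE = 0.5 * m * v^2
KE = 0.5 * 77.27 * 7.01^2
KE = 0.5 * 77.27 * 49.1401 = 1898.5278 J

1898.5278 J


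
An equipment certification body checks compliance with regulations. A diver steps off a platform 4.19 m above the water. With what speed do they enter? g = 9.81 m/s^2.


v = sqrt(2 * g * h)
v = sqrt(2 * 9.81 * 4.19)
v = sqrt(82.2078) = 9.0669 m/s

9.0669 m/s


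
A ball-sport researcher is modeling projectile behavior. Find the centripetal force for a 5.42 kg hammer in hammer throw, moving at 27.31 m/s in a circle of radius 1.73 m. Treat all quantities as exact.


Fc = m * v^2 / r
v^2 = 27.31^2 = 745.8361
Fc = 5.42 * 745.8361 / 1.73
Fc = 4042.4317 / 1.73 = 2336.6657 N

2336.6657 N


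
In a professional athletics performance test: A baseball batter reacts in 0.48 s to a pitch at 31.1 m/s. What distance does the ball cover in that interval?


d = v * t
d = 31.1 * 0.48
d = 14.928 m

14.928 m


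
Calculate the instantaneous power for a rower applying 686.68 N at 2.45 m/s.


P = F * v
P = 686.68 * 2.45
P = 1682.366 W

1682.366 W


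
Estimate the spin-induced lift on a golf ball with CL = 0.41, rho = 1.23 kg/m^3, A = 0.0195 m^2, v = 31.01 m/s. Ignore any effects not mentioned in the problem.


FM = 0.5 * CL * rho * A * v^2
FM = 0.5 * 0.41 * 1.23 * 0.0195 * 31.01^2
v^2 = 961.6201
FM = 0.5 * 0.41 * 1.23 * 0.0195 * 961.6201 = 4.7282 N

4.7282 N


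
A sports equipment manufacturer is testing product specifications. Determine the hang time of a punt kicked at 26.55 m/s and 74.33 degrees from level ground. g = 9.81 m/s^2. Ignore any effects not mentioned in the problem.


T = 2*v*sin(theta)/g
sin(theta) = sin(74.33 deg) = 0.9628
T = 2*26.55*0.9628 / 9.81
T = 51.1264 / 9.81 = 5.2117 s

5.2117 s


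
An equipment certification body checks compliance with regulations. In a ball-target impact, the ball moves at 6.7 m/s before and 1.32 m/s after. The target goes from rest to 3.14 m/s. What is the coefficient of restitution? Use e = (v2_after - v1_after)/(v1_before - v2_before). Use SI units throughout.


e = (v2_after - v1_after) / (v1_before - v2_before)
Numerator = 3.14 - 1.32 = 1.82
Denominator = 6.7 - 0 = 6.7
e = 1.82 / 6.7 = 0.2716

0.2716


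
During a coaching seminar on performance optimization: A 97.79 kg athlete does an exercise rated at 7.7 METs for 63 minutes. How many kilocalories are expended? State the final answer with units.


kcal = MET * mass * time_hr
Convert time: 63 min = 1.05 hr
kcal = 7.7 * 97.79 * 1.05
kcal = 790.6322 kcal

790.6322 kcal


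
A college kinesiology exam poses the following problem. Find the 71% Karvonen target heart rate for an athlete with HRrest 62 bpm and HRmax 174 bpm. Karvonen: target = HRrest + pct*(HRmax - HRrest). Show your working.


Target = HRrest + pct*(HRmax - HRrest)
Heart rate reserve = HRmax - HRrest = 174 - 62 = 112 bpm
Fraction = 71% = 0.71
Target = 62 + 0.71 * 112
Target = 62 + 79.52 = 141.52 bpm

141.52 bpm


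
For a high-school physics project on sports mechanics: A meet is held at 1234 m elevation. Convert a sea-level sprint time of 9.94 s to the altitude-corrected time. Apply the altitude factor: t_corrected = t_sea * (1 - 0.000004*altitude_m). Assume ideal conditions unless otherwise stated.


Correction factor = 1 - 0.000004 * 1234 = 0.995064
t_corrected = t_sea * factor = 9.94 * 0.995064
t_corrected = 9.8909 s

9.8909 s


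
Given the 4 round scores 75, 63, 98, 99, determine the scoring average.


Average = sum / n
Sum = 335
Average = 335 / 4 = 83.75

83.75


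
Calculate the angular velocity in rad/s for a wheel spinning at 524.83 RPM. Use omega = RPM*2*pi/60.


omega = RPM * 2 * pi / 60
omega = 524.83 * 2 * 3.14159 / 60
omega = 3297.6041 / 60 = 54.9601 rad/s

54.9601 rad/s


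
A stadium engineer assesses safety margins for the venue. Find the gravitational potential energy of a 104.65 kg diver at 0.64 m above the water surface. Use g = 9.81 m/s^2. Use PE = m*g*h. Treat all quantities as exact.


PE = m * g * h
PE = 104.65 * 9.81 * 0.64
PE = 1026.6165 * 0.64 = 657.0346 J

657.0346 J


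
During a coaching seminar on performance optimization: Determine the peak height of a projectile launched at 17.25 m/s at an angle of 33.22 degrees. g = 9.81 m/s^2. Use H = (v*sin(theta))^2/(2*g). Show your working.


H = (v*sin(theta))^2 / (2*g)
vy = v*sin(theta) = 17.25 * sin(33.22 deg) = 9.4505 m/s
H = vy^2 / (2*g) = 89.312 / (2*9.81)
H = 89.312 / 19.62 = 4.5521 m

4.5521 m


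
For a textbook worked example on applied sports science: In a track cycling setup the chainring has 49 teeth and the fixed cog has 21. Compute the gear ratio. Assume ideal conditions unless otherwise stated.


GR = front_teeth / rear_teeth
GR = 49 / 21
GR = 2.3333

2.3333


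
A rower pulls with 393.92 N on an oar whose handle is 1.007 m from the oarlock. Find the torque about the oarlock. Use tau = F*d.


tau = F * d
tau = 393.92 * 1.007
tau = 396.6774 N*m

396.6774 N*m


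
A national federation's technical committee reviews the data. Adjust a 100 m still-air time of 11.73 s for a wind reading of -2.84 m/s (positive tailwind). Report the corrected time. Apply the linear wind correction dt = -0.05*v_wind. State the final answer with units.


dt = -0.05 * v_wind = -0.05 * -2.84 = 0.142 s
t_corrected = t_still + dt = 11.73 + (0.142)
t_corrected = 11.872 s

11.872 s


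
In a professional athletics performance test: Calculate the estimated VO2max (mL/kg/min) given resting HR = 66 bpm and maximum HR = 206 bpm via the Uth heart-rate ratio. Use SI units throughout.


VO2max = 15.3 * HRmax / HRrest
VO2max = 15.3 * 206 / 66
VO2max = 3151.8 / 66 = 47.7545 mL/kg/min

47.7545 mL/kg/min


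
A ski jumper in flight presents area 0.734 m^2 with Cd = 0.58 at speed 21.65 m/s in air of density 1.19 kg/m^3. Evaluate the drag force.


Fd = 0.5 * Cd * rho * A * v^2
Fd = 0.5 * 0.58 * 1.19 * 0.734 * 21.65^2
v^2 = 468.7225
Fd = 0.5 * 0.58 * 1.19 * 0.734 * 468.7225 = 118.729 N

118.729 N


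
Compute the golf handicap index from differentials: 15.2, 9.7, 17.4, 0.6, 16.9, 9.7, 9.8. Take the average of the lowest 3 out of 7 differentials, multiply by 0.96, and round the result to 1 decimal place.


All differentials: 15.2, 9.7, 17.4, 0.6, 16.9, 9.7, 9.8
Sorted: 0.6, 9.7, 9.7, 9.8, 15.2, 16.9, 17.4
Best 3: 0.6, 9.7, 9.7
Average of best = 20 / 3 = 6.6667
Raw index = 6.6667 * 0.96 = 6.4
Handicap index = round(6.4, 1) = 6.4

6.4


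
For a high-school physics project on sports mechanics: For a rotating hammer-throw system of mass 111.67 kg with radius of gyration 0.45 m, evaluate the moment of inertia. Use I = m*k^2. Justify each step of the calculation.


I = m * k^2
I = 111.67 * 0.45^2
I = 111.67 * 0.2025 = 22.6132 kg*m^2

22.6132 kg*m^2


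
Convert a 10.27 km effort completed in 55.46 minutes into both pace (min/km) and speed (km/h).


Pace = time / distance = 55.46 min / 10.27 km = 5.4002 min/km
Speed = distance / time_in_hours = 10.27 / 0.9243 hr
Speed = 11.1107 km/h

5.4002 min/km, 11.1107 km/h


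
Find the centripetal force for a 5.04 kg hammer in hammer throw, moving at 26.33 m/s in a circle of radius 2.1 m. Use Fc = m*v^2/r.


Fc = m * v^2 / r
v^2 = 26.33^2 = 693.2689
Fc = 5.04 * 693.2689 / 2.1
Fc = 3494.0753 / 2.1 = 1663.8454 N

1663.8454 N


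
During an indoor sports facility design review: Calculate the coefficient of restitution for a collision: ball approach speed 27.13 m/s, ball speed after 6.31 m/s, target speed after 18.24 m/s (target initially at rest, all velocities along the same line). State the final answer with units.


e = (v2_after - v1_after) / (v1_before - v2_before)
Numerator = 18.24 - 6.31 = 11.93
Denominator = 27.13 - 0 = 27.13
e = 11.93 / 27.13 = 0.4397

0.4397


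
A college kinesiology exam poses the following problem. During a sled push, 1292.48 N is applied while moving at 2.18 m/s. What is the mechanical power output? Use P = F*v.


P = F * v
P = 1292.48 * 2.18
P = 2817.6064 W

2817.6064 W


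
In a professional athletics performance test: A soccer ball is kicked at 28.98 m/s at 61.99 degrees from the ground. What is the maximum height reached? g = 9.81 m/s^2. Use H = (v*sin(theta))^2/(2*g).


H = (v*sin(theta))^2 / (2*g)
vy = v*sin(theta) = 28.98 * sin(61.99 deg) = 25.5854 m/s
H = vy^2 / (2*g) = 654.6151 / (2*9.81)
H = 654.6151 / 19.62 = 33.3647 m

33.3647 m


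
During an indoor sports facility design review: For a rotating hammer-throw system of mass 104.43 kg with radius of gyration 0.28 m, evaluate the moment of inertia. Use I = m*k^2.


I = m * k^2
I = 104.43 * 0.28^2
I = 104.43 * 0.0784 = 8.1873 kg*m^2

8.1873 kg*m^2


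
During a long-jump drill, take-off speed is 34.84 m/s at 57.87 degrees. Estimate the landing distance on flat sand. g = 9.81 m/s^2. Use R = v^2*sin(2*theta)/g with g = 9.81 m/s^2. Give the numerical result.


R = v^2 * sin(2*theta) / g
Convert angle to radians: theta = 57.87 deg = 1.01 rad
sin(2*theta) = sin(2.02) = 0.9008
R = 34.84^2 * 0.9008 / 9.81
R = 1213.8256 * 0.9008 / 9.81 = 111.4559 m

111.4559 m


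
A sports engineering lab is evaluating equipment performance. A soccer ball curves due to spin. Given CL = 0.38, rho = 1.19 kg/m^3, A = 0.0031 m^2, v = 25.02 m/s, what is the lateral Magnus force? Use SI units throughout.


FM = 0.5 * CL * rho * A * v^2
FM = 0.5 * 0.38 * 1.19 * 0.0031 * 25.02^2
v^2 = 626.0004
FM = 0.5 * 0.38 * 1.19 * 0.0031 * 626.0004 = 0.4388 N

0.4388 N


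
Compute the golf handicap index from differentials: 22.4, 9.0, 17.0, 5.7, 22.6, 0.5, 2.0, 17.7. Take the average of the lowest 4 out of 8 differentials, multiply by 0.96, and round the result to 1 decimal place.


All differentials: 22.4, 9.0, 17.0, 5.7, 22.6, 0.5, 2.0, 17.7
Sorted: 0.5, 2.0, 5.7, 9.0, 17.0, 17.7, 22.4, 22.6
Best 4: 0.5, 2.0, 5.7, 9.0
Average of best = 17.2 / 4 = 4.3
Raw index = 4.3 * 0.96 = 4.128
Handicap index = round(4.128, 1) = 4.1

4.1


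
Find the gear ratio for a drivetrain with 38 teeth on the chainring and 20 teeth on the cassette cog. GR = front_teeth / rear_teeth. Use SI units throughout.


GR = front_teeth / rear_teeth
GR = 38 / 20
GR = 1.9

1.9


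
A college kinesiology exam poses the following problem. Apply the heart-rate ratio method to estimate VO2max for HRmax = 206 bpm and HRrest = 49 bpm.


VO2max = 15.3 * HRmax / HRrest
VO2max = 15.3 * 206 / 49
VO2max = 3151.8 / 49 = 64.3224 mL/kg/min

64.3224 mL/kg/min


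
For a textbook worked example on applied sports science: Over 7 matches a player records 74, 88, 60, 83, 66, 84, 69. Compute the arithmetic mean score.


Average = sum / n
Sum = 524
Average = 524 / 7 = 74.8571

74.8571


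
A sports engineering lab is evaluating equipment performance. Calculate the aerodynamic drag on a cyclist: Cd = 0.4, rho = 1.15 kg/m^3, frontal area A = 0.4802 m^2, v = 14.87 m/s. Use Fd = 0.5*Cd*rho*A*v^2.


Fd = 0.5 * Cd * rho * A * v^2
Fd = 0.5 * 0.4 * 1.15 * 0.4802 * 14.87^2
v^2 = 221.1169
Fd = 0.5 * 0.4 * 1.15 * 0.4802 * 221.1169 = 24.4215 N

24.4215 N


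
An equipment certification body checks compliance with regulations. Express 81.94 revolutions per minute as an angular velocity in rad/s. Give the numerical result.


omega = RPM * 2 * pi / 60
omega = 81.94 * 2 * 3.14159 / 60
omega = 514.8442 / 60 = 8.5807 rad/s

8.5807 rad/s


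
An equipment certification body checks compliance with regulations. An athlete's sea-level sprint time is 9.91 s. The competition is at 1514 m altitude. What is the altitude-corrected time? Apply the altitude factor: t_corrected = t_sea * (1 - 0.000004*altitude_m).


Correction factor = 1 - 0.000004 * 1514 = 0.993944
t_corrected = t_sea * factor = 9.91 * 0.993944
t_corrected = 9.85 s

9.85 s


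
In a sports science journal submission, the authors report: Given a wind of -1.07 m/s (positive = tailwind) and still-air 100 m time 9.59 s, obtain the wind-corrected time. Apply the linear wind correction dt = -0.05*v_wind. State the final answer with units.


dt = -0.05 * v_wind = -0.05 * -1.07 = 0.0535 s
t_corrected = t_still + dt = 9.59 + (0.0535)
t_corrected = 9.6435 s

9.6435 s


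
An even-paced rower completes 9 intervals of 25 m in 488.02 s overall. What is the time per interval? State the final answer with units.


Split time = total_time / n_laps = 488.02 / 9
Split time = 54.2244 s per lap

54.2244 s


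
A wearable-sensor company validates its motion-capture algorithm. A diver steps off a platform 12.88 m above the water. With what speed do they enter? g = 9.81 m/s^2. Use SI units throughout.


v = sqrt(2 * g * h)
v = sqrt(2 * 9.81 * 12.88)
v = sqrt(252.7056) = 15.8967 m/s

15.8967 m/s


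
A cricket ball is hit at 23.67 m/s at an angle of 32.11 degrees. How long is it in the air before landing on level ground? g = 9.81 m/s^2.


T = 2*v*sin(theta)/g
sin(theta) = sin(32.11 deg) = 0.5315
T = 2*23.67*0.5315 / 9.81
T = 25.1634 / 9.81 = 2.5651 s

2.5651 s


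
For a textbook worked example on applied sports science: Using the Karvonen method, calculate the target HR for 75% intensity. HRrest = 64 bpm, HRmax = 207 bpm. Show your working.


Target = HRrest + pct*(HRmax - HRrest)
Heart rate reserve = HRmax - HRrest = 207 - 64 = 143 bpm
Fraction = 75% = 0.75
Target = 64 + 0.75 * 143
Target = 64 + 107.25 = 171.25 bpm

171.25 bpm


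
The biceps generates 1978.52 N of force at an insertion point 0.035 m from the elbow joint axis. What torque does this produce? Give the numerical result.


tau = F * d
tau = 1978.52 * 0.035
tau = 69.2482 N*m

69.2482 N*m


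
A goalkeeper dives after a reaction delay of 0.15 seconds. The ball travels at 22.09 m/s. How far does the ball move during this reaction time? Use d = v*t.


d = v * t
d = 22.09 * 0.15
d = 3.3135 m

3.3135 m


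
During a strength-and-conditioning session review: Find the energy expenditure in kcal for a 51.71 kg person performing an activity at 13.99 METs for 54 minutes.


kcal = MET * mass * time_hr
Convert time: 54 min = 0.9 hr
kcal = 13.99 * 51.71 * 0.9
kcal = 651.0806 kcal

651.0806 kcal


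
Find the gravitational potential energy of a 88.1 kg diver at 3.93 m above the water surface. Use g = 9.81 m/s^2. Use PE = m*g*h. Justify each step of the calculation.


PE = m * g * h
PE = 88.1 * 9.81 * 3.93
PE = 864.261 * 3.93 = 3396.5457 J

3396.5457 J


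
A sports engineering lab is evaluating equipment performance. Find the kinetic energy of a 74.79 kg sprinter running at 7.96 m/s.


KE = 0.5 * m * v^2
KE = 0.5 * 74.79 * 7.96^2
KE = 0.5 * 74.79 * 63.3616 = 2369.407 J

2369.407 J


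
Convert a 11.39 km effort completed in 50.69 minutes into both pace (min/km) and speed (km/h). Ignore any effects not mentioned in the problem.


Pace = time / distance = 50.69 min / 11.39 km = 4.4504 min/km
Speed = distance / time_in_hours = 11.39 / 0.8448 hr
Speed = 13.4819 km/h

4.4504 min/km, 13.4819 km/h


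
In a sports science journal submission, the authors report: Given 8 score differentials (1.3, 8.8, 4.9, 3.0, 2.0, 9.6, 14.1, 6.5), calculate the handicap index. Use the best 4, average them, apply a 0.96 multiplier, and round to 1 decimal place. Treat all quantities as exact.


All differentials: 1.3, 8.8, 4.9, 3.0, 2.0, 9.6, 14.1, 6.5
Sorted: 1.3, 2.0, 3.0, 4.9, 6.5, 8.8, 9.6, 14.1
Best 4: 1.3, 2.0, 3.0, 4.9
Average of best = 11.2 / 4 = 2.8
Raw index = 2.8 * 0.96 = 2.688
Handicap index = round(2.688, 1) = 2.7

2.7


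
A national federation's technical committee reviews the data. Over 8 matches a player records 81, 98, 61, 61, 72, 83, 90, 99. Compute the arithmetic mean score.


Average = sum / n
Sum = 645
Average = 645 / 8 = 80.625

80.625


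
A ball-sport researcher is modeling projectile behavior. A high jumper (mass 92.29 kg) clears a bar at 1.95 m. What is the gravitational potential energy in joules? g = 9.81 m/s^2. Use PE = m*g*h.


PE = m * g * h
PE = 92.29 * 9.81 * 1.95
PE = 905.3649 * 1.95 = 1765.4616 J

1765.4616 J


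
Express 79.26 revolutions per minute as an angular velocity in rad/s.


omega = RPM * 2 * pi / 60
omega = 79.26 * 2 * 3.14159 / 60
omega = 498.0053 / 60 = 8.3001 rad/s

8.3001 rad/s


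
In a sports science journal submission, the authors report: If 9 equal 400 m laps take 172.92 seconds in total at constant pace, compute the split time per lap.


Split time = total_time / n_laps = 172.92 / 9
Split time = 19.2133 s per lap

19.2133 s


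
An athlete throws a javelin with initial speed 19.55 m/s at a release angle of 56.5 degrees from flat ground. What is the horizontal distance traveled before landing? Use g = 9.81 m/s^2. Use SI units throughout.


R = v^2 * sin(2*theta) / g
Convert angle to radians: theta = 56.5 deg = 0.9861 rad
sin(2*theta) = sin(1.9722) = 0.9205
R = 19.55^2 * 0.9205 / 9.81
R = 382.2025 * 0.9205 / 9.81 = 35.8633 m

35.8633 m
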